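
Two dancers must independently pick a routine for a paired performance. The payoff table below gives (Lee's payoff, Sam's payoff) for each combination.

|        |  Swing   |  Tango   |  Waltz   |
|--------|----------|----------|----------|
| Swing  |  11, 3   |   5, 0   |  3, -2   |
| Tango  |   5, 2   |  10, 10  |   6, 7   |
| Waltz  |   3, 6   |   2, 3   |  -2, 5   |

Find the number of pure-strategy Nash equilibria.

Both Swing: Lee gets 11 (best alternative 5); Sam gets 3 (best alternative 0). Neither deviates — NE.
Both Tango: Lee gets 10 (best alternative 5); Sam gets 10 (best alternative 7). Neither deviates — NE.
Both Waltz is not a NE: Lee would switch to Tango (6 > -2).
No other cell survives both best-response checks, so there are 2 pure NE.

2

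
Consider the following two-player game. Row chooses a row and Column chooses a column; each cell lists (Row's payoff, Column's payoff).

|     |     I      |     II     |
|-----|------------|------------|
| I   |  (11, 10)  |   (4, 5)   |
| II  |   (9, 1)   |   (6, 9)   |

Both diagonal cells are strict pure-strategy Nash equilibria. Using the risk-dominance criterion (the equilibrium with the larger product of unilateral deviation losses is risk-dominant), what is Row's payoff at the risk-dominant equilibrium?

6

At both I: Row loses 11 − 9 = 2 by deviating; Column loses 10 − 5 = 5. Product = 2·5 = 10.
At both II: Row loses 6 − 4 = 2 by deviating; Column loses 9 − 1 = 8. Product = 2·8 = 16.
16 > 10, so both II is risk-dominant. Row's payoff there is 6.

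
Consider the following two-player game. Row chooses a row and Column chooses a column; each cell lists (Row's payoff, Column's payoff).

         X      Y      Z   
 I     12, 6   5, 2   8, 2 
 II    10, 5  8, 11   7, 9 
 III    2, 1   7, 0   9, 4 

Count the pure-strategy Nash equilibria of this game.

3

(I, X): Row gets 12 (best alternative 10); Column gets 6 (best alternative 2). Neither deviates — NE.
(II, Y): Row gets 8 (best alternative 7); Column gets 11 (best alternative 9). Neither deviates — NE.
(III, Z): Row gets 9 (best alternative 8); Column gets 4 (best alternative 1). Neither deviates — NE.
(I, Z) is not a NE: Row would switch to III (9 > 8).
No other cell survives both best-response checks, so there are 3 pure NE.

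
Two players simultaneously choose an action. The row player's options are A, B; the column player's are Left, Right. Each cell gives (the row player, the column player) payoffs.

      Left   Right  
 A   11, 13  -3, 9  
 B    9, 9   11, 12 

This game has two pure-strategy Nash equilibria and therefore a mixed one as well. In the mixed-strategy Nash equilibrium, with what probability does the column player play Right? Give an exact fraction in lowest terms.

1/8

The column player's mix q on Left must make the row player indifferent between A and B.
The row player's payoff from A: 11q + (-3)(1−q). From B: 9q + 11(1−q).
Set equal: 2q = 14(1−q) → q = 14/16 = 7/8.
Probability on Right is 1 − 7/8 = 1/8.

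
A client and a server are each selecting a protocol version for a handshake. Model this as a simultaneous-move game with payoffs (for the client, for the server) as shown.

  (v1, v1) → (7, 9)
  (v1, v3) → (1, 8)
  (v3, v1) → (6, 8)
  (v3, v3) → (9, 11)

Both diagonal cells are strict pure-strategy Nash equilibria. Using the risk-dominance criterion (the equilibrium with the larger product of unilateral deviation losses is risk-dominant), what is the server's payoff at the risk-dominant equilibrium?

At both v1: the client loses 7 − 6 = 1 by deviating; the server loses 9 − 8 = 1. Product = 1·1 = 1.
At both v3: the client loses 9 − 1 = 8 by deviating; the server loses 11 − 8 = 3. Product = 8·3 = 24.
24 > 1, so both v3 is risk-dominant. The server's payoff there is 11.

11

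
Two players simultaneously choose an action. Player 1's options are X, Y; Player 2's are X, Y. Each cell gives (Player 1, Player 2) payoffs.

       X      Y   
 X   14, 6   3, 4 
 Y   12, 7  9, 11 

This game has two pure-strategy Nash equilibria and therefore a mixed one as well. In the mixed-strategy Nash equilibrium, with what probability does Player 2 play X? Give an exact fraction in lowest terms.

3/4

Player 2's mix q on X must make Player 1 indifferent between X and Y.
Player 1's payoff from X: 14q + 3(1−q). From Y: 12q + 9(1−q).
Set equal: 2q = 6(1−q) → q = 6/8 = 3/4.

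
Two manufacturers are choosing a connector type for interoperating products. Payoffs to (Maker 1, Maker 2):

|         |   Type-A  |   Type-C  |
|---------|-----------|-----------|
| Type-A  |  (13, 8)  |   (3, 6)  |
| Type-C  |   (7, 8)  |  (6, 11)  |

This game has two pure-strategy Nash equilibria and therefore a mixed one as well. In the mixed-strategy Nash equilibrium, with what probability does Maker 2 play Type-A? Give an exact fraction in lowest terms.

1/3

Maker 2's mix q on Type-A must make Maker 1 indifferent between Type-A and Type-C.
Maker 1's payoff from Type-A: 13q + 3(1−q). From Type-C: 7q + 6(1−q).
Set equal: 6q = 3(1−q) → q = 3/9 = 1/3.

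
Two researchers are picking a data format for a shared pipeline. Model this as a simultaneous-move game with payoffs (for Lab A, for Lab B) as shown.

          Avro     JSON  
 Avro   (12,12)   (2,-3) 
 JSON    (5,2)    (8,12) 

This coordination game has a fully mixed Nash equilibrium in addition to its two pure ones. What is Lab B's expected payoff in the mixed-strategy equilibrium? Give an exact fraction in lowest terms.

Lab A mixes with probability p on Avro, chosen so Lab B is indifferent: 12p + 2(1−p) = (-3)p + 12(1−p) gives p = 2/5.
Lab B's expected payoff is 12·2/5 + 2·3/5 = 6.

6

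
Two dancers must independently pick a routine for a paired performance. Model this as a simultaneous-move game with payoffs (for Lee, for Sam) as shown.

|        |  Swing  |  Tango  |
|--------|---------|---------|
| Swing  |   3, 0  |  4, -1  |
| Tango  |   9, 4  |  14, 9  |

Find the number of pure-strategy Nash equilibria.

1

Both Tango: Lee gets 14 (best alternative 4); Sam gets 9 (best alternative 4). Neither deviates — NE.
Both Swing is not a NE: Lee would switch to Tango (9 > 3).
No other cell survives both best-response checks, so there is 1 pure NE.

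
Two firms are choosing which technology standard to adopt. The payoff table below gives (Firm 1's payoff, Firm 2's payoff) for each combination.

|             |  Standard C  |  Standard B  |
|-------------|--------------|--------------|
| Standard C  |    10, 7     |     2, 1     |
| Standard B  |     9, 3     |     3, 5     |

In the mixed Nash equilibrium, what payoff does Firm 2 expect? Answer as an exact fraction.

4

Firm 1 mixes with probability p on Standard C, chosen so Firm 2 is indifferent: 7p + 3(1−p) = 1p + 5(1−p) gives p = 1/4.
Firm 2's expected payoff is 7·1/4 + 3·3/4 = 4.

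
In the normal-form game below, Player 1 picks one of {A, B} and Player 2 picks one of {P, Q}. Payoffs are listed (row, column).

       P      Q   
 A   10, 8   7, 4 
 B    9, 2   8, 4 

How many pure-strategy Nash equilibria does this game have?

2

(A, P): Player 1 gets 10 (best alternative 9); Player 2 gets 8 (best alternative 4). Neither deviates — NE.
(B, Q): Player 1 gets 8 (best alternative 7); Player 2 gets 4 (best alternative 2). Neither deviates — NE.
(A, Q) is not a NE: Player 1 would switch to B (8 > 7).
No other cell survives both best-response checks, so there are 2 pure NE.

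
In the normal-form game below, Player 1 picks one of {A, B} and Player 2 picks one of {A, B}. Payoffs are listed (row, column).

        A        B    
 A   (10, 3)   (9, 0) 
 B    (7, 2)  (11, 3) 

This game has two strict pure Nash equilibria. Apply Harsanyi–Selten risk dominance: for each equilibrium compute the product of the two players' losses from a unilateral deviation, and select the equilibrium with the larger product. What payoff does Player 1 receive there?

10

At both A: Player 1 loses 10 − 7 = 3 by deviating; Player 2 loses 3 − 0 = 3. Product = 3·3 = 9.
At both B: Player 1 loses 11 − 9 = 2 by deviating; Player 2 loses 3 − 2 = 1. Product = 2·1 = 2.
9 > 2, so both A is risk-dominant. Player 1's payoff there is 10.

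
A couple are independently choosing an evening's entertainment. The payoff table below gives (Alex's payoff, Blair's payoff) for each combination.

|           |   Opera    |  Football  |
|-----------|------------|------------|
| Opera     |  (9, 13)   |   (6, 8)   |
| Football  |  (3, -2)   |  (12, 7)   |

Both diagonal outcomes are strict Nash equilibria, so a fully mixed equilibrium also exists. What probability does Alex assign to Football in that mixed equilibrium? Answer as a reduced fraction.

Alex's mix p on Opera must make Blair indifferent between Opera and Football.
Blair's payoff from Opera: 13p + (-2)(1−p). From Football: 8p + 7(1−p).
Set equal: 5p = 9(1−p) → p = 9/14.
Probability on Football is 1 − 9/14 = 5/14.

5/14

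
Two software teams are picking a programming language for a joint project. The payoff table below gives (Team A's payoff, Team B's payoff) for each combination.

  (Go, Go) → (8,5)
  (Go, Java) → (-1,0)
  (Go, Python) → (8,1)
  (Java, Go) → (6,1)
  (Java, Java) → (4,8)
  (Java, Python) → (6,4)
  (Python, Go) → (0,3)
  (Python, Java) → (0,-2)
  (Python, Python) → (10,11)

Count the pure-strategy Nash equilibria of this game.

3

Both Go: Team A gets 8 (best alternative 6); Team B gets 5 (best alternative 1). Neither deviates — NE.
Both Java: Team A gets 4 (best alternative 0); Team B gets 8 (best alternative 4). Neither deviates — NE.
Both Python: Team A gets 10 (best alternative 8); Team B gets 11 (best alternative 3). Neither deviates — NE.
(Go, Java) is not a NE: Team A would switch to Java (4 > -1).
No other cell survives both best-response checks, so there are 3 pure NE.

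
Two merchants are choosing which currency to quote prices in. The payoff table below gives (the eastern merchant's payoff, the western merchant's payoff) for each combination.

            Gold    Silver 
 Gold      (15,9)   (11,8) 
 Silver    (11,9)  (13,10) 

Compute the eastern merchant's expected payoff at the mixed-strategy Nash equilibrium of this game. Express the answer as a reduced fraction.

37/3

The western merchant mixes with probability q on Gold, chosen so the eastern merchant is indifferent: 15q + 11(1−q) = 11q + 13(1−q) gives q = 1/3.
The eastern merchant's expected payoff (from either row, since indifferent) is 15·1/3 + 11·2/3 = 37/3.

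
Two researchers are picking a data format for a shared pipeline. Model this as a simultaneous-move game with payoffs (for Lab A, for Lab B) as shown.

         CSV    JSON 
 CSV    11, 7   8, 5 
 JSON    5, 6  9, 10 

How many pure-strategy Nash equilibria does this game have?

Both CSV: Lab A gets 11 (best alternative 5); Lab B gets 7 (best alternative 5). Neither deviates — NE.
Both JSON: Lab A gets 9 (best alternative 8); Lab B gets 10 (best alternative 6). Neither deviates — NE.
(JSON, CSV) is not a NE: Lab A would switch to CSV (11 > 5).
No other cell survives both best-response checks, so there are 2 pure NE.

2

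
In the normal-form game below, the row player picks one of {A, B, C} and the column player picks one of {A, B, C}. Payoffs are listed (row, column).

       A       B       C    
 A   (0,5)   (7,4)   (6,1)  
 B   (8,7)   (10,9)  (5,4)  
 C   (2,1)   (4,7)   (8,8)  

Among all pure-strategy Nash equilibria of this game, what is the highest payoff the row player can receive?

10

Both B is a pure NE (the row player: 10 ≥ 7; the column player: 9 ≥ 7). The row player gets 10.
Both C is a pure NE (the row player: 8 ≥ 6; the column player: 8 ≥ 7). The row player gets 8.
Every other cell has a profitable deviation for at least one player. Highest of {10, 8} is 10.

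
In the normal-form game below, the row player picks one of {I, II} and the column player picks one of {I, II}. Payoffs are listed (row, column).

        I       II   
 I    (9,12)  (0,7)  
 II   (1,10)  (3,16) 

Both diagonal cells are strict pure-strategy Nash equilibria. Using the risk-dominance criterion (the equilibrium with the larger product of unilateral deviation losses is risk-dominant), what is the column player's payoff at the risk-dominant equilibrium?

12

At both I: the row player loses 9 − 1 = 8 by deviating; the column player loses 12 − 7 = 5. Product = 8·5 = 40.
At both II: the row player loses 3 − 0 = 3 by deviating; the column player loses 16 − 10 = 6. Product = 3·6 = 18.
40 > 18, so both I is risk-dominant. The column player's payoff there is 12.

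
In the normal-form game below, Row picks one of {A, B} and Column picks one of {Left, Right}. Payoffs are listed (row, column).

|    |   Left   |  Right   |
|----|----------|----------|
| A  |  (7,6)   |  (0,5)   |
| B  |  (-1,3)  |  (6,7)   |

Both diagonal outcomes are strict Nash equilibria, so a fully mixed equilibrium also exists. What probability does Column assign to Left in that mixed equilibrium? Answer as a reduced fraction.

Column's mix q on Left must make Row indifferent between A and B.
Row's payoff from A: 7q + 0(1−q). From B: (-1)q + 6(1−q).
Set equal: 8q = 6(1−q) → q = 6/14 = 3/7.

3/7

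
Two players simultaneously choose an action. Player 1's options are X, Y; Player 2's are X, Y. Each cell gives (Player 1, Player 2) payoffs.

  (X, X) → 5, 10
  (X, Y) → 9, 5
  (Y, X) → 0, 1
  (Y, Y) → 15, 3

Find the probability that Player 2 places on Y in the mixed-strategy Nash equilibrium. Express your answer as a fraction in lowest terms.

5/11

Player 2's mix q on X must make Player 1 indifferent between X and Y.
Player 1's payoff from X: 5q + 9(1−q). From Y: 0q + 15(1−q).
Set equal: 5q = 6(1−q) → q = 6/11.
Probability on Y is 1 − 6/11 = 5/11.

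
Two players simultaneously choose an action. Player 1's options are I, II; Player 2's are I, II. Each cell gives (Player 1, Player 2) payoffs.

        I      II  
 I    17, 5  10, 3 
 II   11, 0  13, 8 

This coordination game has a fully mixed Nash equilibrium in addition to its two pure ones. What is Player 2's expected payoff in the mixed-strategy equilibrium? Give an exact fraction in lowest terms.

4

Player 1 mixes with probability p on I, chosen so Player 2 is indifferent: 5p + 0(1−p) = 3p + 8(1−p) gives p = 4/5.
Player 2's expected payoff is 5·4/5 + 0·1/5 = 4.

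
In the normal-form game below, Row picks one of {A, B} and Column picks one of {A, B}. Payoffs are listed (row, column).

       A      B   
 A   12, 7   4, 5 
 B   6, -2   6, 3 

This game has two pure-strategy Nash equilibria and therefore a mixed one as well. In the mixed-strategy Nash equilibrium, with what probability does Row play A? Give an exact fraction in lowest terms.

Row's mix p on A must make Column indifferent between A and B.
Column's payoff from A: 7p + (-2)(1−p). From B: 5p + 3(1−p).
Set equal: 2p = 5(1−p) → p = 5/7.

5/7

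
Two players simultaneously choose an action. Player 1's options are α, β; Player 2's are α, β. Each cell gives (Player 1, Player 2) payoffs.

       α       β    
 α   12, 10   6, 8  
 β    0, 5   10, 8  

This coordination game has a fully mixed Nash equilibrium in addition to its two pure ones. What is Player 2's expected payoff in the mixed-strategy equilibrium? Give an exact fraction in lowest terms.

8

Player 1 mixes with probability p on α, chosen so Player 2 is indifferent: 10p + 5(1−p) = 8p + 8(1−p) gives p = 3/5.
Player 2's expected payoff is 10·3/5 + 5·2/5 = 8.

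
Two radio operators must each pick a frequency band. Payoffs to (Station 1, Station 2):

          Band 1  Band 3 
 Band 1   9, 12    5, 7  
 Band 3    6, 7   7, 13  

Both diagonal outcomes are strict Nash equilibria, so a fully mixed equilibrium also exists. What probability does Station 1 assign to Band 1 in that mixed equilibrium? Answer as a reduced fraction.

Station 1's mix p on Band 1 must make Station 2 indifferent between Band 1 and Band 3.
Station 2's payoff from Band 1: 12p + 7(1−p). From Band 3: 7p + 13(1−p).
Set equal: 5p = 6(1−p) → p = 6/11.

6/11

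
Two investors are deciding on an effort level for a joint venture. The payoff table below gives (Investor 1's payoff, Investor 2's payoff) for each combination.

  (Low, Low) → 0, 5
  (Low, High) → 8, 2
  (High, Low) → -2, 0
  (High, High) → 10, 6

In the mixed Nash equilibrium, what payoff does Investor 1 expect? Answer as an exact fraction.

Investor 2 mixes with probability q on Low, chosen so Investor 1 is indifferent: 0q + 8(1−q) = (-2)q + 10(1−q) gives q = 1/2.
Investor 1's expected payoff (from either row, since indifferent) is 0·1/2 + 8·1/2 = 4.

4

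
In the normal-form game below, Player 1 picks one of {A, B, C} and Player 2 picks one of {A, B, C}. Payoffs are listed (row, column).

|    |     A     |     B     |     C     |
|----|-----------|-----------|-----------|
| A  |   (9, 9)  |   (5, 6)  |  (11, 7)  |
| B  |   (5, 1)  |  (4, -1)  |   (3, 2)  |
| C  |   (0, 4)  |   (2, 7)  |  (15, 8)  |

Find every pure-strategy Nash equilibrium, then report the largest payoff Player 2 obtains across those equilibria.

Both A is a pure NE (Player 1: 9 ≥ 5; Player 2: 9 ≥ 7). Player 2 gets 9.
Both C is a pure NE (Player 1: 15 ≥ 11; Player 2: 8 ≥ 7). Player 2 gets 8.
Every other cell has a profitable deviation for at least one player. Highest of {9, 8} is 9.

9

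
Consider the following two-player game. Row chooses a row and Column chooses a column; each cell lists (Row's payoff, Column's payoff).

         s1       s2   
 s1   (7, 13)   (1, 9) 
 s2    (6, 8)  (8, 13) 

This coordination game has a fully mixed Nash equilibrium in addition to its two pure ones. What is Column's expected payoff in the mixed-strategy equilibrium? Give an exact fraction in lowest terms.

Row mixes with probability p on s1, chosen so Column is indifferent: 13p + 8(1−p) = 9p + 13(1−p) gives p = 5/9.
Column's expected payoff is 13·5/9 + 8·4/9 = 97/9.

97/9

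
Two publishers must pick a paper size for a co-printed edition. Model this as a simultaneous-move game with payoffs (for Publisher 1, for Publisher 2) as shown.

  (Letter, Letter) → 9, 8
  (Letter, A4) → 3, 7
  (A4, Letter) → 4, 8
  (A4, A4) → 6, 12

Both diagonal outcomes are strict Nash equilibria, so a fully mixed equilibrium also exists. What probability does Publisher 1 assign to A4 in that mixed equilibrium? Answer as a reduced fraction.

1/5

Publisher 1's mix p on Letter must make Publisher 2 indifferent between Letter and A4.
Publisher 2's payoff from Letter: 8p + 8(1−p). From A4: 7p + 12(1−p).
Set equal: 1p = 4(1−p) → p = 4/5.
Probability on A4 is 1 − 4/5 = 1/5.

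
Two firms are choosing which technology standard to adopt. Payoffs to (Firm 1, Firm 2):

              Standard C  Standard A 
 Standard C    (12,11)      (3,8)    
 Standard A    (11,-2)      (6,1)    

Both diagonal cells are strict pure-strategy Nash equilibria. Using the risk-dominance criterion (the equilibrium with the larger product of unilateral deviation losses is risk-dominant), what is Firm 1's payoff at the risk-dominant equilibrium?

At both Standard C: Firm 1 loses 12 − 11 = 1 by deviating; Firm 2 loses 11 − 8 = 3. Product = 1·3 = 3.
At both Standard A: Firm 1 loses 6 − 3 = 3 by deviating; Firm 2 loses 1 − (-2) = 3. Product = 3·3 = 9.
9 > 3, so both Standard A is risk-dominant. Firm 1's payoff there is 6.

6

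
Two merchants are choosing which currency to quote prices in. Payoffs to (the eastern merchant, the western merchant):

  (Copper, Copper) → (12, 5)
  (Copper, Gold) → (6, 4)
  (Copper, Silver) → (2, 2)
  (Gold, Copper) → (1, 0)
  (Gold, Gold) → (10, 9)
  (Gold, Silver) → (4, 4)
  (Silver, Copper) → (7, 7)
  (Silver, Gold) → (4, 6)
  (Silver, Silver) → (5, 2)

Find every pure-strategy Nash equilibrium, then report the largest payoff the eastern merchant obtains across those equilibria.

12

Both Copper is a pure NE (the eastern merchant: 12 ≥ 7; the western merchant: 5 ≥ 4). The eastern merchant gets 12.
Both Gold is a pure NE (the eastern merchant: 10 ≥ 6; the western merchant: 9 ≥ 4). The eastern merchant gets 10.
Every other cell has a profitable deviation for at least one player. Highest of {12, 10} is 12.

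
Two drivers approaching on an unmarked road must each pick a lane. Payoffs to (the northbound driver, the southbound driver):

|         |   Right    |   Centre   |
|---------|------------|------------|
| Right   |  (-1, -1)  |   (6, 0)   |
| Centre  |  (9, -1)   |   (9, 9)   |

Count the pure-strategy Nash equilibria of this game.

1

Both Centre: the northbound driver gets 9 (best alternative 6); the southbound driver gets 9 (best alternative -1). Neither deviates — NE.
Both Right is not a NE: the northbound driver would switch to Centre (9 > -1).
No other cell survives both best-response checks, so there is 1 pure NE.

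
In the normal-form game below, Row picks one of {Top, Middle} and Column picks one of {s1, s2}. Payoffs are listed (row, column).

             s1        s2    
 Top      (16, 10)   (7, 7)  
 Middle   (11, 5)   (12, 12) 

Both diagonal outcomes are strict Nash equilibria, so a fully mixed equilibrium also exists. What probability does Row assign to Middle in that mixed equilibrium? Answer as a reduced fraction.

Row's mix p on Top must make Column indifferent between s1 and s2.
Column's payoff from s1: 10p + 5(1−p). From s2: 7p + 12(1−p).
Set equal: 3p = 7(1−p) → p = 7/10.
Probability on Middle is 1 − 7/10 = 3/10.

3/10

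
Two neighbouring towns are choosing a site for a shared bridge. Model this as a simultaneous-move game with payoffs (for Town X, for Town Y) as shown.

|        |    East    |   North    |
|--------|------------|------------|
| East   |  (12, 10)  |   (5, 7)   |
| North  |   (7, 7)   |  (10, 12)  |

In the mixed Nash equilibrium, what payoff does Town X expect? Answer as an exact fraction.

Town Y mixes with probability q on East, chosen so Town X is indifferent: 12q + 5(1−q) = 7q + 10(1−q) gives q = 1/2.
Town X's expected payoff (from either row, since indifferent) is 12·1/2 + 5·1/2 = 17/2.

17/2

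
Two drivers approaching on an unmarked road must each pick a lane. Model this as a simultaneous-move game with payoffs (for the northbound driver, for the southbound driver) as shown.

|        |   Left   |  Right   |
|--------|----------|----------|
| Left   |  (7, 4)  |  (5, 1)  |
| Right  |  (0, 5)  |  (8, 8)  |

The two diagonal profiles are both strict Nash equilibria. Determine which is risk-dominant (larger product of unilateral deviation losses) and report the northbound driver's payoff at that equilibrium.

7

At both Left: the northbound driver loses 7 − 0 = 7 by deviating; the southbound driver loses 4 − 1 = 3. Product = 7·3 = 21.
At both Right: the northbound driver loses 8 − 5 = 3 by deviating; the southbound driver loses 8 − 5 = 3. Product = 3·3 = 9.
21 > 9, so both Left is risk-dominant. The northbound driver's payoff there is 7.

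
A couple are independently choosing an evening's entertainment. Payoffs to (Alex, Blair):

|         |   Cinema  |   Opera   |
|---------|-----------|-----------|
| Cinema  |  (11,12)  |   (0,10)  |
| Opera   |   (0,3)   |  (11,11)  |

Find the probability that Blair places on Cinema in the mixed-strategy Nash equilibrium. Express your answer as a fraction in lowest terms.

Blair's mix q on Cinema must make Alex indifferent between Cinema and Opera.
Alex's payoff from Cinema: 11q + 0(1−q). From Opera: 0q + 11(1−q).
Set equal: 11q = 11(1−q) → q = 11/22 = 1/2.

1/2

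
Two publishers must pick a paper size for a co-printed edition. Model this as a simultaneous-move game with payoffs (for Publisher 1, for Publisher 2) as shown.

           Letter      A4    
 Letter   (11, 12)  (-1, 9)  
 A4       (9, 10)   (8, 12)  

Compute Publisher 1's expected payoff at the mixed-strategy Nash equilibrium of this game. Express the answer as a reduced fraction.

97/11

Publisher 2 mixes with probability q on Letter, chosen so Publisher 1 is indifferent: 11q + (-1)(1−q) = 9q + 8(1−q) gives q = 9/11.
Publisher 1's expected payoff (from either row, since indifferent) is 11·9/11 + (-1)·2/11 = 97/11.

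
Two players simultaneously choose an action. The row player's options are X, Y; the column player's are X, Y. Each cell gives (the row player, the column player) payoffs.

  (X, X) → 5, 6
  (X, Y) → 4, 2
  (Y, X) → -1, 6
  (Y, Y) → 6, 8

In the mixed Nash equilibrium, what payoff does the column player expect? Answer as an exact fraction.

6

The row player mixes with probability p on X, chosen so the column player is indifferent: 6p + 6(1−p) = 2p + 8(1−p) gives p = 1/3.
The column player's expected payoff is 6·1/3 + 6·2/3 = 6.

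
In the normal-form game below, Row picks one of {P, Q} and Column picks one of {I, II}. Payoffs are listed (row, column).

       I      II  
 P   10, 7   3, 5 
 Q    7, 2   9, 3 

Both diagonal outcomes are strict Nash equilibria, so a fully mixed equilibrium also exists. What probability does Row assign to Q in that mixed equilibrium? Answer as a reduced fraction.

Row's mix p on P must make Column indifferent between I and II.
Column's payoff from I: 7p + 2(1−p). From II: 5p + 3(1−p).
Set equal: 2p = 1(1−p) → p = 1/3.
Probability on Q is 1 − 1/3 = 2/3.

2/3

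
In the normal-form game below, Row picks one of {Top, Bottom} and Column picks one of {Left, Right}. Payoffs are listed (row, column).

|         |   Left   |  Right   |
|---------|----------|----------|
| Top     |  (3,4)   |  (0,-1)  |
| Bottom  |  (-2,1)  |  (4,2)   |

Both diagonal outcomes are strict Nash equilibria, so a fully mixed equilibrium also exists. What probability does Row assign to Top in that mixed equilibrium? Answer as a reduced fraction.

Row's mix p on Top must make Column indifferent between Left and Right.
Column's payoff from Left: 4p + 1(1−p). From Right: (-1)p + 2(1−p).
Set equal: 5p = 1(1−p) → p = 1/6.

1/6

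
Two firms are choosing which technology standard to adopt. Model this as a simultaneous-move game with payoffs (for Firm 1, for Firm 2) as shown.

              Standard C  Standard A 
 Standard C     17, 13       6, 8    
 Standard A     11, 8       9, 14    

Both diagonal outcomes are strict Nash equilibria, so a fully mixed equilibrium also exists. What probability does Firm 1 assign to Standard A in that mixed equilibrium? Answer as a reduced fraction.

Firm 1's mix p on Standard C must make Firm 2 indifferent between Standard C and Standard A.
Firm 2's payoff from Standard C: 13p + 8(1−p). From Standard A: 8p + 14(1−p).
Set equal: 5p = 6(1−p) → p = 6/11.
Probability on Standard A is 1 − 6/11 = 5/11.

5/11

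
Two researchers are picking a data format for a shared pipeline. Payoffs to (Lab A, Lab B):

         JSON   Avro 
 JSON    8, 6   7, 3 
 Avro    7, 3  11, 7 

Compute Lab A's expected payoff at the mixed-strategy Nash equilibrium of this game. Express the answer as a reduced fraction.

39/5

Lab B mixes with probability q on JSON, chosen so Lab A is indifferent: 8q + 7(1−q) = 7q + 11(1−q) gives q = 4/5.
Lab A's expected payoff (from either row, since indifferent) is 8·4/5 + 7·1/5 = 39/5.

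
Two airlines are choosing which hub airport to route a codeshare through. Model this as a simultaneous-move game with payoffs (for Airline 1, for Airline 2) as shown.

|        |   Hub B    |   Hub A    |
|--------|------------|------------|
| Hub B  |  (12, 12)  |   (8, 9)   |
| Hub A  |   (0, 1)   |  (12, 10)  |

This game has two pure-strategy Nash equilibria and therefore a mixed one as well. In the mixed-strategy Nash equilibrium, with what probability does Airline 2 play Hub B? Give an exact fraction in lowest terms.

Airline 2's mix q on Hub B must make Airline 1 indifferent between Hub B and Hub A.
Airline 1's payoff from Hub B: 12q + 8(1−q). From Hub A: 0q + 12(1−q).
Set equal: 12q = 4(1−q) → q = 4/16 = 1/4.

1/4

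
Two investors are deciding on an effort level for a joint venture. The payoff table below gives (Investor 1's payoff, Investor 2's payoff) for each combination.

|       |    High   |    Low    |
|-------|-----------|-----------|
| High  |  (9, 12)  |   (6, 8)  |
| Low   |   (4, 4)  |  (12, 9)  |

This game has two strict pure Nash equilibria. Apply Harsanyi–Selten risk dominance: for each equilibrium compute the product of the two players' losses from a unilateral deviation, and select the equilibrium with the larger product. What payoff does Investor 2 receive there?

9

At both High: Investor 1 loses 9 − 4 = 5 by deviating; Investor 2 loses 12 − 8 = 4. Product = 5·4 = 20.
At both Low: Investor 1 loses 12 − 6 = 6 by deviating; Investor 2 loses 9 − 4 = 5. Product = 6·5 = 30.
30 > 20, so both Low is risk-dominant. Investor 2's payoff there is 9.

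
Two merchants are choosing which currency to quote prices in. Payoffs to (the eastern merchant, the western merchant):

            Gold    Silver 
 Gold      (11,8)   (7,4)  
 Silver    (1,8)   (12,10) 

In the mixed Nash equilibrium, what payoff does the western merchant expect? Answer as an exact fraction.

The eastern merchant mixes with probability p on Gold, chosen so the western merchant is indifferent: 8p + 8(1−p) = 4p + 10(1−p) gives p = 1/3.
The western merchant's expected payoff is 8·1/3 + 8·2/3 = 8.

8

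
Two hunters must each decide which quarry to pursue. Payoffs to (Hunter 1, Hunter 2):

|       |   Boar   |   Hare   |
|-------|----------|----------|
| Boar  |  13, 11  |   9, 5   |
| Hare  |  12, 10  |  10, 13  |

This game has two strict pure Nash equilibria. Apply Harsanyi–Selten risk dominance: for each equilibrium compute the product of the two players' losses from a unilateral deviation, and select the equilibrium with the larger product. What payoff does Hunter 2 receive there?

11

At both Boar: Hunter 1 loses 13 − 12 = 1 by deviating; Hunter 2 loses 11 − 5 = 6. Product = 1·6 = 6.
At both Hare: Hunter 1 loses 10 − 9 = 1 by deviating; Hunter 2 loses 13 − 10 = 3. Product = 1·3 = 3.
6 > 3, so both Boar is risk-dominant. Hunter 2's payoff there is 11.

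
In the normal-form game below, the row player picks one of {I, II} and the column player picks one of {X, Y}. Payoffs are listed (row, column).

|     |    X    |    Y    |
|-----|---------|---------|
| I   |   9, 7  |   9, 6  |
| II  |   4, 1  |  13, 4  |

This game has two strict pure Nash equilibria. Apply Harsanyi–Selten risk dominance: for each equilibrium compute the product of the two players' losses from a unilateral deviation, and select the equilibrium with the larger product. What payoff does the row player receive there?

At (I, X): the row player loses 9 − 4 = 5 by deviating; the column player loses 7 − 6 = 1. Product = 5·1 = 5.
At (II, Y): the row player loses 13 − 9 = 4 by deviating; the column player loses 4 − 1 = 3. Product = 4·3 = 12.
12 > 5, so (II, Y) is risk-dominant. The row player's payoff there is 13.

13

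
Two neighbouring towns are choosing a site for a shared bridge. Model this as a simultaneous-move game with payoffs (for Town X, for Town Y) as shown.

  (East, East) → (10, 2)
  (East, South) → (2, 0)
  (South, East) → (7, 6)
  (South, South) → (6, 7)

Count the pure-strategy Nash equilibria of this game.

2

Both East: Town X gets 10 (best alternative 7); Town Y gets 2 (best alternative 0). Neither deviates — NE.
Both South: Town X gets 6 (best alternative 2); Town Y gets 7 (best alternative 6). Neither deviates — NE.
(South, East) is not a NE: Town X would switch to East (10 > 7).
No other cell survives both best-response checks, so there are 2 pure NE.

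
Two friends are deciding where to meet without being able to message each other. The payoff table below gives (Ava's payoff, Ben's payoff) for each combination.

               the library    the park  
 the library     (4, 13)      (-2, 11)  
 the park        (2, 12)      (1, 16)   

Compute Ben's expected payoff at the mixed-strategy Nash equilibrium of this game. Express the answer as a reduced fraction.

38/3

Ava mixes with probability p on the library, chosen so Ben is indifferent: 13p + 12(1−p) = 11p + 16(1−p) gives p = 2/3.
Ben's expected payoff is 13·2/3 + 12·1/3 = 38/3.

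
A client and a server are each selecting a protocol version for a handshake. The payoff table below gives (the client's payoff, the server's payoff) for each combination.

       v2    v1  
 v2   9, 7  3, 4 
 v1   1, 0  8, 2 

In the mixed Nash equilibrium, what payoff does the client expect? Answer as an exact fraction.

The server mixes with probability q on v2, chosen so the client is indifferent: 9q + 3(1−q) = 1q + 8(1−q) gives q = 5/13.
The client's expected payoff (from either row, since indifferent) is 9·5/13 + 3·8/13 = 69/13.

69/13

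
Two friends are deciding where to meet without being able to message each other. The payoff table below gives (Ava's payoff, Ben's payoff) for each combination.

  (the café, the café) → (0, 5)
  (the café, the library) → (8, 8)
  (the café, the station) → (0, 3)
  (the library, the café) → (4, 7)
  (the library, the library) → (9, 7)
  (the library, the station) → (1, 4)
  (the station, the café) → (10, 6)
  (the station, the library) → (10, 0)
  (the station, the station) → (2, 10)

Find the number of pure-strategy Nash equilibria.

1

Both the station: Ava gets 2 (best alternative 1); Ben gets 10 (best alternative 6). Neither deviates — NE.
Both the café is not a NE: Ava would switch to the station (10 > 0).
No other cell survives both best-response checks, so there is 1 pure NE.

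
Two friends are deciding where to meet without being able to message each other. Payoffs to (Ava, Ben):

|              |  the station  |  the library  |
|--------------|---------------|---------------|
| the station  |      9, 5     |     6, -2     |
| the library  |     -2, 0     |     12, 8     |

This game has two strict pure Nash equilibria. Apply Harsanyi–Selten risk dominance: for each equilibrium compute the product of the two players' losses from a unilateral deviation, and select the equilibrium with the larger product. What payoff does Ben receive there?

5

At both the station: Ava loses 9 − (-2) = 11 by deviating; Ben loses 5 − (-2) = 7. Product = 11·7 = 77.
At both the library: Ava loses 12 − 6 = 6 by deviating; Ben loses 8 − 0 = 8. Product = 6·8 = 48.
77 > 48, so both the station is risk-dominant. Ben's payoff there is 5.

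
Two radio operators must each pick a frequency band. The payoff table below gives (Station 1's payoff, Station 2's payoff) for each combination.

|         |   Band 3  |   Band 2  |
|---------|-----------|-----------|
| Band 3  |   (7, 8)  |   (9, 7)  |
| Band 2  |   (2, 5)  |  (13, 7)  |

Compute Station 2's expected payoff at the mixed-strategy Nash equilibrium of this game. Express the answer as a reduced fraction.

7

Station 1 mixes with probability p on Band 3, chosen so Station 2 is indifferent: 8p + 5(1−p) = 7p + 7(1−p) gives p = 2/3.
Station 2's expected payoff is 8·2/3 + 5·1/3 = 7.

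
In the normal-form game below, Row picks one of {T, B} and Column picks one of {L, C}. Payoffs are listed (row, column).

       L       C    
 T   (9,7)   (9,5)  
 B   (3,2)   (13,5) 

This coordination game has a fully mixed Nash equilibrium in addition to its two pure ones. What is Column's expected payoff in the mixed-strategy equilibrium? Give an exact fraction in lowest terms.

5

Row mixes with probability p on T, chosen so Column is indifferent: 7p + 2(1−p) = 5p + 5(1−p) gives p = 3/5.
Column's expected payoff is 7·3/5 + 2·2/5 = 5.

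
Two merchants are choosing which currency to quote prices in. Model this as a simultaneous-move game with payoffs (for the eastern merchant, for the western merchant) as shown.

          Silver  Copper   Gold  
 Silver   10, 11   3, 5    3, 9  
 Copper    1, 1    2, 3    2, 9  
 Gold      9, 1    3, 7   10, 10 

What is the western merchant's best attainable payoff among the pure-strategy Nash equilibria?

Both Silver is a pure NE (the eastern merchant: 10 ≥ 9; the western merchant: 11 ≥ 9). The western merchant gets 11.
Both Gold is a pure NE (the eastern merchant: 10 ≥ 3; the western merchant: 10 ≥ 7). The western merchant gets 10.
Every other cell has a profitable deviation for at least one player. Highest of {11, 10} is 11.

11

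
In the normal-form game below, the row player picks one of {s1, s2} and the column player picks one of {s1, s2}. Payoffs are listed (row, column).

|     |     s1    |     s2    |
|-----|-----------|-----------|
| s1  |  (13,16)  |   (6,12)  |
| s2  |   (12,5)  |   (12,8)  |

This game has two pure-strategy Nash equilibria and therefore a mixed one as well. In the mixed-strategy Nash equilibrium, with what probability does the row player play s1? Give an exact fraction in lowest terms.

3/7

The row player's mix p on s1 must make the column player indifferent between s1 and s2.
The column player's payoff from s1: 16p + 5(1−p). From s2: 12p + 8(1−p).
Set equal: 4p = 3(1−p) → p = 3/7.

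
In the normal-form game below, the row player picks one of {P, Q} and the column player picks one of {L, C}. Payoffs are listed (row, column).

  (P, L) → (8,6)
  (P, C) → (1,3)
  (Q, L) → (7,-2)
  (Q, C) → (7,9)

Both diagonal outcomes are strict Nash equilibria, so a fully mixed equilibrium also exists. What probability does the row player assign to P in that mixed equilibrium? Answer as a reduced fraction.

The row player's mix p on P must make the column player indifferent between L and C.
The column player's payoff from L: 6p + (-2)(1−p). From C: 3p + 9(1−p).
Set equal: 3p = 11(1−p) → p = 11/14.

11/14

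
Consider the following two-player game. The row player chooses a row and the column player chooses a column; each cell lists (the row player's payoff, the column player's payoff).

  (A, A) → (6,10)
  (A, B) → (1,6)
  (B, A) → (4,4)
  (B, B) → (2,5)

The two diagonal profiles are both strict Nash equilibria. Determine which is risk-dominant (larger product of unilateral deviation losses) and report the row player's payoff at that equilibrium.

6

At both A: the row player loses 6 − 4 = 2 by deviating; the column player loses 10 − 6 = 4. Product = 2·4 = 8.
At both B: the row player loses 2 − 1 = 1 by deviating; the column player loses 5 − 4 = 1. Product = 1·1 = 1.
8 > 1, so both A is risk-dominant. The row player's payoff there is 6.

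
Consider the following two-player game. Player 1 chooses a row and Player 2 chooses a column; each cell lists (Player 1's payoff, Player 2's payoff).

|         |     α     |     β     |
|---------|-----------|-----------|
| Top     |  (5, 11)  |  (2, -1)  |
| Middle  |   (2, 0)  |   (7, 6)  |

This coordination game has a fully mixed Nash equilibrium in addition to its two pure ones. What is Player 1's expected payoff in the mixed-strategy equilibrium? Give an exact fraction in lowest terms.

Player 2 mixes with probability q on α, chosen so Player 1 is indifferent: 5q + 2(1−q) = 2q + 7(1−q) gives q = 5/8.
Player 1's expected payoff (from either row, since indifferent) is 5·5/8 + 2·3/8 = 31/8.

31/8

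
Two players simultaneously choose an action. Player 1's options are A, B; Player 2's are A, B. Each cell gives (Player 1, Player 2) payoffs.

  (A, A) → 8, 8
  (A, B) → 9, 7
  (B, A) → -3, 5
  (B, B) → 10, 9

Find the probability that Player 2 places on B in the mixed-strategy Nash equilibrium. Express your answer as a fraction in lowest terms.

11/12

Player 2's mix q on A must make Player 1 indifferent between A and B.
Player 1's payoff from A: 8q + 9(1−q). From B: (-3)q + 10(1−q).
Set equal: 11q = 1(1−q) → q = 1/12.
Probability on B is 1 − 1/12 = 11/12.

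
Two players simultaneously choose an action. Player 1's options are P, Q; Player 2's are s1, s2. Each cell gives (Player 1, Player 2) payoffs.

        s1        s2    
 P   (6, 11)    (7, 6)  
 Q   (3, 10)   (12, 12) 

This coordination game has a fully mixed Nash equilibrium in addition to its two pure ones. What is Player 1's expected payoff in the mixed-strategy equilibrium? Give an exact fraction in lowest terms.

51/8

Player 2 mixes with probability q on s1, chosen so Player 1 is indifferent: 6q + 7(1−q) = 3q + 12(1−q) gives q = 5/8.
Player 1's expected payoff (from either row, since indifferent) is 6·5/8 + 7·3/8 = 51/8.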